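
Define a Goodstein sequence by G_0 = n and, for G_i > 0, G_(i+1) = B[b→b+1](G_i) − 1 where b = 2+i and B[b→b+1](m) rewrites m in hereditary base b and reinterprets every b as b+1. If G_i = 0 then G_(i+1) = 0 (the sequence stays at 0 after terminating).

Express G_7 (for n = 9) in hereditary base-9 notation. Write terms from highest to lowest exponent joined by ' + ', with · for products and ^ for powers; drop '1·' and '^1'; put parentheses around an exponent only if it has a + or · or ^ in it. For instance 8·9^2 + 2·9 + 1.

G_0=9  [base 2] 2^(2 + 1) + 1  →[2↦3]→  3^(3 + 1) + 1 = 82  −1 ⇒ G_1=81
G_1=81  [base 3] 3^(3 + 1)  →[3↦4]→  4^(4 + 1) = 1024  −1 ⇒ G_2=1023
G_2=1023  [base 4] 3·4^4 + 3·4^3 + 3·4^2 + 3·4 + 3  →[4↦5]→  3·5^5 + 3·5^3 + 3·5^2 + 3·5 + 3 = 9843  −1 ⇒ G_3=9842
G_3=9842  [base 5] 3·5^5 + 3·5^3 + 3·5^2 + 3·5 + 2  →[5↦6]→  3·6^6 + 3·6^3 + 3·6^2 + 3·6 + 2 = 140744  −1 ⇒ G_4=140743
G_4=140743  [base 6] 3·6^6 + 3·6^3 + 3·6^2 + 3·6 + 1  →[6↦7]→  3·7^7 + 3·7^3 + 3·7^2 + 3·7 + 1 = 2471827  −1 ⇒ G_5=2471826
G_5=2471826  [base 7] 3·7^7 + 3·7^3 + 3·7^2 + 3·7  →[7↦8]→  3·8^8 + 3·8^3 + 3·8^2 + 3·8 = 50333400  −1 ⇒ G_6=50333399
G_6=50333399  [base 8] 3·8^8 + 3·8^3 + 3·8^2 + 2·8 + 7  →[8↦9]→  3·9^9 + 3·9^3 + 3·9^2 + 2·9 + 7 = 1162263922  −1 ⇒ G_7=1162263921
G_7=1162263921  [base 9] 3·9^9 + 3·9^3 + 3·9^2 + 2·9 + 6  →[9↦10]→  3·10^10 + 3·10^3 + 3·10^2 + 2·10 + 6 = 30000003326  −1 ⇒ G_8=30000003325

3·9^9 + 3·9^3 + 3·9^2 + 2·9 + 6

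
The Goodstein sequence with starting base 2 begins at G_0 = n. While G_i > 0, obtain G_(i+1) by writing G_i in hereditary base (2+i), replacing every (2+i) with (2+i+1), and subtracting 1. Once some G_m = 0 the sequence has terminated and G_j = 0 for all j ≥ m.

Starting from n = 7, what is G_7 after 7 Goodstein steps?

[0] 7 ≡ 2^2 + 2 + 1 (base 2). Lift 3: 31. −1: 30.
[1] 30 ≡ 3^3 + 3 (base 3). Lift 4: 260. −1: 259.
[2] 259 ≡ 4^4 + 3 (base 4). Lift 5: 3128. −1: 3127.
[3] 3127 ≡ 5^5 + 2 (base 5). Lift 6: 46658. −1: 46657.
[4] 46657 ≡ 6^6 + 1 (base 6). Lift 7: 823544. −1: 823543.
[5] 823543 ≡ 7^7 (base 7). Lift 8: 16777216. −1: 16777215.
[6] 16777215 ≡ 7·8^7 + 7·8^6 + 7·8^5 + 7·8^4 + 7·8^3 + 7·8^2 + 7·8 + 7 (base 8). Lift 9: 37665880. −1: 37665879.
[7] 37665879 ≡ 7·9^7 + 7·9^6 + 7·9^5 + 7·9^4 + 7·9^3 + 7·9^2 + 7·9 + 6 (base 9). Lift 10: 77777776. −1: 77777775.

37665879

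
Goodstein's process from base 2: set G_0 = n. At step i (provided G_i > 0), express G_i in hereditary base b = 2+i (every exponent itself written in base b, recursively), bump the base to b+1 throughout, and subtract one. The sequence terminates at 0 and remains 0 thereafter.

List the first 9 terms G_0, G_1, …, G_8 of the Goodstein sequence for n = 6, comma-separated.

(0) 6|_2 = 2^2 + 2 ↦ 3^3 + 3|_3 = 30 ⇒ 29
(1) 29|_3 = 3^3 + 2 ↦ 4^4 + 2|_4 = 258 ⇒ 257
(2) 257|_4 = 4^4 + 1 ↦ 5^5 + 1|_5 = 3126 ⇒ 3125
(3) 3125|_5 = 5^5 ↦ 6^6|_6 = 46656 ⇒ 46655
(4) 46655|_6 = 5·6^5 + 5·6^4 + 5·6^3 + 5·6^2 + 5·6 + 5 ↦ 5·7^5 + 5·7^4 + 5·7^3 + 5·7^2 + 5·7 + 5|_7 = 98040 ⇒ 98039
(5) 98039|_7 = 5·7^5 + 5·7^4 + 5·7^3 + 5·7^2 + 5·7 + 4 ↦ 5·8^5 + 5·8^4 + 5·8^3 + 5·8^2 + 5·8 + 4|_8 = 187244 ⇒ 187243
(6) 187243|_8 = 5·8^5 + 5·8^4 + 5·8^3 + 5·8^2 + 5·8 + 3 ↦ 5·9^5 + 5·9^4 + 5·9^3 + 5·9^2 + 5·9 + 3|_9 = 332148 ⇒ 332147
(7) 332147|_9 = 5·9^5 + 5·9^4 + 5·9^3 + 5·9^2 + 5·9 + 2 ↦ 5·10^5 + 5·10^4 + 5·10^3 + 5·10^2 + 5·10 + 2|_10 = 555552 ⇒ 555551

6, 29, 257, 3125, 46655, 98039, 187243, 332147, 555551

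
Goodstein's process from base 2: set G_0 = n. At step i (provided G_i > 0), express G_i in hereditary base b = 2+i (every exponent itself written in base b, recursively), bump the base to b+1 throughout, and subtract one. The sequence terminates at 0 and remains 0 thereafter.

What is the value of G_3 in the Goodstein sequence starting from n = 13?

13 —HB2→ 2^(2 + 1) + 2^2 + 1 —bump→ 3^(3 + 1) + 3^3 + 1 = 109 —(−1)→ 108
108 —HB3→ 3^(3 + 1) + 3^3 —bump→ 4^(4 + 1) + 4^4 = 1280 —(−1)→ 1279
1279 —HB4→ 4^(4 + 1) + 3·4^3 + 3·4^2 + 3·4 + 3 —bump→ 5^(5 + 1) + 3·5^3 + 3·5^2 + 3·5 + 3 = 16093 —(−1)→ 16092

16092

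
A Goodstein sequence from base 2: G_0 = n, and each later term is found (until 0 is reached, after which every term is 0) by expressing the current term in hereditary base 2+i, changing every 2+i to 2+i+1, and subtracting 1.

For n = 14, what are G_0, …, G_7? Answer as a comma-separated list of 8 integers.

14, 110, 1281, 18750, 326591, 5862840, 134404971, 3487116548

base 2: 14 = 2^(2 + 1) + 2^2 + 2; at 3: 3^(3 + 1) + 3^3 + 3 = 111; next = 110
base 3: 110 = 3^(3 + 1) + 3^3 + 2; at 4: 4^(4 + 1) + 4^4 + 2 = 1282; next = 1281
base 4: 1281 = 4^(4 + 1) + 4^4 + 1; at 5: 5^(5 + 1) + 5^5 + 1 = 18751; next = 18750
base 5: 18750 = 5^(5 + 1) + 5^5; at 6: 6^(6 + 1) + 6^6 = 326592; next = 326591
base 6: 326591 = 6^(6 + 1) + 5·6^5 + 5·6^4 + 5·6^3 + 5·6^2 + 5·6 + 5; at 7: 7^(7 + 1) + 5·7^5 + 5·7^4 + 5·7^3 + 5·7^2 + 5·7 + 5 = 5862841; next = 5862840
base 7: 5862840 = 7^(7 + 1) + 5·7^5 + 5·7^4 + 5·7^3 + 5·7^2 + 5·7 + 4; at 8: 8^(8 + 1) + 5·8^5 + 5·8^4 + 5·8^3 + 5·8^2 + 5·8 + 4 = 134404972; next = 134404971
base 8: 134404971 = 8^(8 + 1) + 5·8^5 + 5·8^4 + 5·8^3 + 5·8^2 + 5·8 + 3; at 9: 9^(9 + 1) + 5·9^5 + 5·9^4 + 5·9^3 + 5·9^2 + 5·9 + 3 = 3487116549; next = 3487116548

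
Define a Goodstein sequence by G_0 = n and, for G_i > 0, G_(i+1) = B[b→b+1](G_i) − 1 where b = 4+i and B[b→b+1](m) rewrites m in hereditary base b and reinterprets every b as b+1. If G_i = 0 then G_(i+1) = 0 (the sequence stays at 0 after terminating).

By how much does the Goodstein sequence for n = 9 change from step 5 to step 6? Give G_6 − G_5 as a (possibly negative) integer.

0

G_0 = 9. HB_4(9) = 2·4 + 1. Bump = 11. G_1 = 10.
G_1 = 10. HB_5(10) = 2·5. Bump = 12. G_2 = 11.
G_2 = 11. HB_6(11) = 6 + 5. Bump = 12. G_3 = 11.
G_3 = 11. HB_7(11) = 7 + 4. Bump = 12. G_4 = 11.
G_4 = 11. HB_8(11) = 8 + 3. Bump = 12. G_5 = 11.
G_5 = 11. HB_9(11) = 9 + 2. Bump = 12. G_6 = 11.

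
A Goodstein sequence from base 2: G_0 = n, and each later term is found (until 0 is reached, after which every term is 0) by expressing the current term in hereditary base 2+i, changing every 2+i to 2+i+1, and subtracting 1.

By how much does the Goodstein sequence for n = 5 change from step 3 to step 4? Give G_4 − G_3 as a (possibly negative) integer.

308

(0) 5|_2 = 2^2 + 1 ↦ 3^3 + 1|_3 = 28 ⇒ 27
(1) 27|_3 = 3^3 ↦ 4^4|_4 = 256 ⇒ 255
(2) 255|_4 = 3·4^3 + 3·4^2 + 3·4 + 3 ↦ 3·5^3 + 3·5^2 + 3·5 + 3|_5 = 468 ⇒ 467
(3) 467|_5 = 3·5^3 + 3·5^2 + 3·5 + 2 ↦ 3·6^3 + 3·6^2 + 3·6 + 2|_6 = 776 ⇒ 775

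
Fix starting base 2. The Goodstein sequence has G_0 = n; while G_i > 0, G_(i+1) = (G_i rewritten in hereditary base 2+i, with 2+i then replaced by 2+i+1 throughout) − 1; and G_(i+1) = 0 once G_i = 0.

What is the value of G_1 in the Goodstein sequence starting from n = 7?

30

G_0=7  [base 2] 2^2 + 2 + 1  →[2↦3]→  3^3 + 3 + 1 = 31  −1 ⇒ G_1=30
G_1=30  [base 3] 3^3 + 3  →[3↦4]→  4^4 + 4 = 260  −1 ⇒ G_2=259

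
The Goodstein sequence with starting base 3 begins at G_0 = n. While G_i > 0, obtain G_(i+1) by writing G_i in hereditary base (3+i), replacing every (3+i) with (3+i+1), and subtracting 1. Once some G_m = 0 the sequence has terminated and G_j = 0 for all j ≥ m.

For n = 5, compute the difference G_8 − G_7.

G_0=5  [base 3] 3 + 2  →[3↦4]→  4 + 2 = 6  −1 ⇒ G_1=5
G_1=5  [base 4] 4 + 1  →[4↦5]→  5 + 1 = 6  −1 ⇒ G_2=5
G_2=5  [base 5] 5  →[5↦6]→  6 = 6  −1 ⇒ G_3=5
G_3=5  [base 6] 5  →[6↦7]→  5 = 5  −1 ⇒ G_4=4
G_4=4  [base 7] 4  →[7↦8]→  4 = 4  −1 ⇒ G_5=3
G_5=3  [base 8] 3  →[8↦9]→  3 = 3  −1 ⇒ G_6=2
G_6=2  [base 9] 2  →[9↦10]→  2 = 2  −1 ⇒ G_7=1
G_7=1  [base 10] 1  →[10↦11]→  1 = 1  −1 ⇒ G_8=0

-1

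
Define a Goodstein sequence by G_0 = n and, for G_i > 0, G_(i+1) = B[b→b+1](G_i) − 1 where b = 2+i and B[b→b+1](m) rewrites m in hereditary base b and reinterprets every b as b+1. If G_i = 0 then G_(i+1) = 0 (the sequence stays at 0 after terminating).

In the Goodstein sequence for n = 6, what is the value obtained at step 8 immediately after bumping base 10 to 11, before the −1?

G_0 = 6. HB_2(6) = 2^2 + 2. Bump = 30. G_1 = 29.
G_1 = 29. HB_3(29) = 3^3 + 2. Bump = 258. G_2 = 257.
G_2 = 257. HB_4(257) = 4^4 + 1. Bump = 3126. G_3 = 3125.
G_3 = 3125. HB_5(3125) = 5^5. Bump = 46656. G_4 = 46655.
G_4 = 46655. HB_6(46655) = 5·6^5 + 5·6^4 + 5·6^3 + 5·6^2 + 5·6 + 5. Bump = 98040. G_5 = 98039.
G_5 = 98039. HB_7(98039) = 5·7^5 + 5·7^4 + 5·7^3 + 5·7^2 + 5·7 + 4. Bump = 187244. G_6 = 187243.
G_6 = 187243. HB_8(187243) = 5·8^5 + 5·8^4 + 5·8^3 + 5·8^2 + 5·8 + 3. Bump = 332148. G_7 = 332147.
G_7 = 332147. HB_9(332147) = 5·9^5 + 5·9^4 + 5·9^3 + 5·9^2 + 5·9 + 2. Bump = 555552. G_8 = 555551.
G_8 = 555551. HB_10(555551) = 5·10^5 + 5·10^4 + 5·10^3 + 5·10^2 + 5·10 + 1. Bump = 885776. G_9 = 885775.

885776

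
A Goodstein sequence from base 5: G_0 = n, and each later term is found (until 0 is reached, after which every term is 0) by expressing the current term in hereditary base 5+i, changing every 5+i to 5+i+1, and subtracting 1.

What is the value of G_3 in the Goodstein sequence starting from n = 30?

(0) 30|_5 = 5^2 + 5 ↦ 6^2 + 6|_6 = 42 ⇒ 41
(1) 41|_6 = 6^2 + 5 ↦ 7^2 + 5|_7 = 54 ⇒ 53
(2) 53|_7 = 7^2 + 4 ↦ 8^2 + 4|_8 = 68 ⇒ 67
(3) 67|_8 = 8^2 + 3 ↦ 9^2 + 3|_9 = 84 ⇒ 83

67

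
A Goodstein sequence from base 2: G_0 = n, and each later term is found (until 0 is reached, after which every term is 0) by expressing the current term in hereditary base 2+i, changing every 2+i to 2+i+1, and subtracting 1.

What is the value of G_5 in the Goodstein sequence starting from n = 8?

1647195

base 2: 8 = 2^(2 + 1); at 3: 3^(3 + 1) = 81; next = 80
base 3: 80 = 2·3^3 + 2·3^2 + 2·3 + 2; at 4: 2·4^4 + 2·4^2 + 2·4 + 2 = 554; next = 553
base 4: 553 = 2·4^4 + 2·4^2 + 2·4 + 1; at 5: 2·5^5 + 2·5^2 + 2·5 + 1 = 6311; next = 6310
base 5: 6310 = 2·5^5 + 2·5^2 + 2·5; at 6: 2·6^6 + 2·6^2 + 2·6 = 93396; next = 93395
base 6: 93395 = 2·6^6 + 2·6^2 + 6 + 5; at 7: 2·7^7 + 2·7^2 + 7 + 5 = 1647196; next = 1647195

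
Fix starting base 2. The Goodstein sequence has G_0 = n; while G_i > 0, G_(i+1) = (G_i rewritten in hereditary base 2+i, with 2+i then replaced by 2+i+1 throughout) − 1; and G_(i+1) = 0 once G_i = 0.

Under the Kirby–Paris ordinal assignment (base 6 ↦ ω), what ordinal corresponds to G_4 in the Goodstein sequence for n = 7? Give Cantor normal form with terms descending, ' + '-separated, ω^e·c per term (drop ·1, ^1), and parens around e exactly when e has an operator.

ω^ω + 1

G_0 = 7. HB_2(7) = 2^2 + 2 + 1. Bump = 31. G_1 = 30.
G_1 = 30. HB_3(30) = 3^3 + 3. Bump = 260. G_2 = 259.
G_2 = 259. HB_4(259) = 4^4 + 3. Bump = 3128. G_3 = 3127.
G_3 = 3127. HB_5(3127) = 5^5 + 2. Bump = 46658. G_4 = 46657.
G_4 = 46657. HB_6(46657) = 6^6 + 1. Bump = 823544. G_5 = 823543.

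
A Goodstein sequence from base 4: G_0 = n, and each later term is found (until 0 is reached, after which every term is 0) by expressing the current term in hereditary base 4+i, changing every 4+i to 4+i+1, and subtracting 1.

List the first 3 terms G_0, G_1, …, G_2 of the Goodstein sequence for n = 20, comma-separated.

G_0=20  [base 4] 4^2 + 4  →[4↦5]→  5^2 + 5 = 30  −1 ⇒ G_1=29
G_1=29  [base 5] 5^2 + 4  →[5↦6]→  6^2 + 4 = 40  −1 ⇒ G_2=39

20, 29, 39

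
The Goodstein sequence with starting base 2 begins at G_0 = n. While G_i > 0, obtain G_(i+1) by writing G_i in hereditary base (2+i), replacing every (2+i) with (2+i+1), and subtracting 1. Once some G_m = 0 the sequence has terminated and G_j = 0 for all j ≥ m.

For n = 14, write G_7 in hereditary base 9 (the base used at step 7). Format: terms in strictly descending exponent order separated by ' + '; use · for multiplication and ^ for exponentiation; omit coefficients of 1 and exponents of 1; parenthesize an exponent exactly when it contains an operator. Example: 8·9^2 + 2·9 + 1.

G_0 = 14. HB_2(14) = 2^(2 + 1) + 2^2 + 2. Bump = 111. G_1 = 110.
G_1 = 110. HB_3(110) = 3^(3 + 1) + 3^3 + 2. Bump = 1282. G_2 = 1281.
G_2 = 1281. HB_4(1281) = 4^(4 + 1) + 4^4 + 1. Bump = 18751. G_3 = 18750.
G_3 = 18750. HB_5(18750) = 5^(5 + 1) + 5^5. Bump = 326592. G_4 = 326591.
G_4 = 326591. HB_6(326591) = 6^(6 + 1) + 5·6^5 + 5·6^4 + 5·6^3 + 5·6^2 + 5·6 + 5. Bump = 5862841. G_5 = 5862840.
G_5 = 5862840. HB_7(5862840) = 7^(7 + 1) + 5·7^5 + 5·7^4 + 5·7^3 + 5·7^2 + 5·7 + 4. Bump = 134404972. G_6 = 134404971.
G_6 = 134404971. HB_8(134404971) = 8^(8 + 1) + 5·8^5 + 5·8^4 + 5·8^3 + 5·8^2 + 5·8 + 3. Bump = 3487116549. G_7 = 3487116548.

9^(9 + 1) + 5·9^5 + 5·9^4 + 5·9^3 + 5·9^2 + 5·9 + 2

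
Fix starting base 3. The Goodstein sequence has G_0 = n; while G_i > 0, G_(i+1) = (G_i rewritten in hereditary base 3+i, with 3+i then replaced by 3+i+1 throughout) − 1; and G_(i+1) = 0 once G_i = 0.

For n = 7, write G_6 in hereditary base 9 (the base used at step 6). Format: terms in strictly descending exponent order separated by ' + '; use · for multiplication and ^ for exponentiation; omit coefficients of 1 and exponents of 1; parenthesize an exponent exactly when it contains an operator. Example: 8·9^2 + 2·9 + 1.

G_0 = 7. HB_3(7) = 2·3 + 1. Bump = 9. G_1 = 8.
G_1 = 8. HB_4(8) = 2·4. Bump = 10. G_2 = 9.
G_2 = 9. HB_5(9) = 5 + 4. Bump = 10. G_3 = 9.
G_3 = 9. HB_6(9) = 6 + 3. Bump = 10. G_4 = 9.
G_4 = 9. HB_7(9) = 7 + 2. Bump = 10. G_5 = 9.
G_5 = 9. HB_8(9) = 8 + 1. Bump = 10. G_6 = 9.
G_6 = 9. HB_9(9) = 9. Bump = 10. G_7 = 9.

9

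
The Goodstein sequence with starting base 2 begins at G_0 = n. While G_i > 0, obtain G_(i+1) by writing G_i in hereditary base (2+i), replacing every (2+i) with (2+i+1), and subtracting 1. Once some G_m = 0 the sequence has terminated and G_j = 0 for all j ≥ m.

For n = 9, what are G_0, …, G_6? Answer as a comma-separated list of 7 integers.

step 0: 9 = 2^(2 + 1) + 1; sub 3 for 2: 3^(3 + 1) + 1; = 82; G_1 = 82−1 = 81
step 1: 81 = 3^(3 + 1); sub 4 for 3: 4^(4 + 1); = 1024; G_2 = 1024−1 = 1023
step 2: 1023 = 3·4^4 + 3·4^3 + 3·4^2 + 3·4 + 3; sub 5 for 4: 3·5^5 + 3·5^3 + 3·5^2 + 3·5 + 3; = 9843; G_3 = 9843−1 = 9842
step 3: 9842 = 3·5^5 + 3·5^3 + 3·5^2 + 3·5 + 2; sub 6 for 5: 3·6^6 + 3·6^3 + 3·6^2 + 3·6 + 2; = 140744; G_4 = 140744−1 = 140743
step 4: 140743 = 3·6^6 + 3·6^3 + 3·6^2 + 3·6 + 1; sub 7 for 6: 3·7^7 + 3·7^3 + 3·7^2 + 3·7 + 1; = 2471827; G_5 = 2471827−1 = 2471826
step 5: 2471826 = 3·7^7 + 3·7^3 + 3·7^2 + 3·7; sub 8 for 7: 3·8^8 + 3·8^3 + 3·8^2 + 3·8; = 50333400; G_6 = 50333400−1 = 50333399

9, 81, 1023, 9842, 140743, 2471826, 50333399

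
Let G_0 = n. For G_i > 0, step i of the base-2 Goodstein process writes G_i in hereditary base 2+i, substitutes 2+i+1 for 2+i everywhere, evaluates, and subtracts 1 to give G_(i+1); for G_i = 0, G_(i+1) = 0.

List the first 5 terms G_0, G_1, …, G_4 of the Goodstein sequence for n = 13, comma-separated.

13, 108, 1279, 16092, 280711

step 0: 13 = 2^(2 + 1) + 2^2 + 1; sub 3 for 2: 3^(3 + 1) + 3^3 + 1; = 109; G_1 = 109−1 = 108
step 1: 108 = 3^(3 + 1) + 3^3; sub 4 for 3: 4^(4 + 1) + 4^4; = 1280; G_2 = 1280−1 = 1279
step 2: 1279 = 4^(4 + 1) + 3·4^3 + 3·4^2 + 3·4 + 3; sub 5 for 4: 5^(5 + 1) + 3·5^3 + 3·5^2 + 3·5 + 3; = 16093; G_3 = 16093−1 = 16092
step 3: 16092 = 5^(5 + 1) + 3·5^3 + 3·5^2 + 3·5 + 2; sub 6 for 5: 6^(6 + 1) + 3·6^3 + 3·6^2 + 3·6 + 2; = 280712; G_4 = 280712−1 = 280711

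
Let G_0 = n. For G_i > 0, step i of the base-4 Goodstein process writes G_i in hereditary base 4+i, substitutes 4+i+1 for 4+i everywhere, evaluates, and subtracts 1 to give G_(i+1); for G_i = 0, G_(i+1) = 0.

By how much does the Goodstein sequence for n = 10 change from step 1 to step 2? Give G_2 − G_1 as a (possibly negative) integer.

step 0: 10 = 2·4 + 2; sub 5 for 4: 2·5 + 2; = 12; G_1 = 12−1 = 11
step 1: 11 = 2·5 + 1; sub 6 for 5: 2·6 + 1; = 13; G_2 = 13−1 = 12

1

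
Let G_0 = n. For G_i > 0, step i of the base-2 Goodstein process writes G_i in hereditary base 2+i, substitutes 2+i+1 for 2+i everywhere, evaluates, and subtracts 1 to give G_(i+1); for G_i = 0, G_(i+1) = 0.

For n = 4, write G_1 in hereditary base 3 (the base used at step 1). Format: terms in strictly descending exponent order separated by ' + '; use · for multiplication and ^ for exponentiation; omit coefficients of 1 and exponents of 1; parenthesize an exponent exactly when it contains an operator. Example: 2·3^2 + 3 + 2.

2·3^2 + 2·3 + 2

G_0 = 4. HB_2(4) = 2^2. Bump = 27. G_1 = 26.
G_1 = 26. HB_3(26) = 2·3^2 + 2·3 + 2. Bump = 42. G_2 = 41.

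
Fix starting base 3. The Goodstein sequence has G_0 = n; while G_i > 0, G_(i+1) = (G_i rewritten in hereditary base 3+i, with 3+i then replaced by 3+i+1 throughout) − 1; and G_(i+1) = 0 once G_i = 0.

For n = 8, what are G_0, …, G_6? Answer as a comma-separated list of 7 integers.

8, 9, 10, 11, 11, 11, 11

i=0: 8 = 2·3 + 2 (b=3); 3→4: 2·4 + 2 = 10; 10−1 = 9
i=1: 9 = 2·4 + 1 (b=4); 4→5: 2·5 + 1 = 11; 11−1 = 10
i=2: 10 = 2·5 (b=5); 5→6: 2·6 = 12; 12−1 = 11
i=3: 11 = 6 + 5 (b=6); 6→7: 7 + 5 = 12; 12−1 = 11
i=4: 11 = 7 + 4 (b=7); 7→8: 8 + 4 = 12; 12−1 = 11
i=5: 11 = 8 + 3 (b=8); 8→9: 9 + 3 = 12; 12−1 = 11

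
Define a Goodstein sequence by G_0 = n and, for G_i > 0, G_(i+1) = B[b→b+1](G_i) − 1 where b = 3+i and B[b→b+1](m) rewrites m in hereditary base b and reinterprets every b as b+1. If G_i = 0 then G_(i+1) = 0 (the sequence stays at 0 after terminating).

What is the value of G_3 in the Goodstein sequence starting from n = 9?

19

step 0: 9 = 3^2; sub 4 for 3: 4^2; = 16; G_1 = 16−1 = 15
step 1: 15 = 3·4 + 3; sub 5 for 4: 3·5 + 3; = 18; G_2 = 18−1 = 17
step 2: 17 = 3·5 + 2; sub 6 for 5: 3·6 + 2; = 20; G_3 = 20−1 = 19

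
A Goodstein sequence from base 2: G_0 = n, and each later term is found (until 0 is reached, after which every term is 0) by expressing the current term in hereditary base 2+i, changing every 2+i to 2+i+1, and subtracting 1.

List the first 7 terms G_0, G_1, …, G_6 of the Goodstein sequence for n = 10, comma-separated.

10, 83, 1025, 15625, 279935, 4215754, 84073323

G_0=10  [base 2] 2^(2 + 1) + 2  →[2↦3]→  3^(3 + 1) + 3 = 84  −1 ⇒ G_1=83
G_1=83  [base 3] 3^(3 + 1) + 2  →[3↦4]→  4^(4 + 1) + 2 = 1026  −1 ⇒ G_2=1025
G_2=1025  [base 4] 4^(4 + 1) + 1  →[4↦5]→  5^(5 + 1) + 1 = 15626  −1 ⇒ G_3=15625
G_3=15625  [base 5] 5^(5 + 1)  →[5↦6]→  6^(6 + 1) = 279936  −1 ⇒ G_4=279935
G_4=279935  [base 6] 5·6^6 + 5·6^5 + 5·6^4 + 5·6^3 + 5·6^2 + 5·6 + 5  →[6↦7]→  5·7^7 + 5·7^5 + 5·7^4 + 5·7^3 + 5·7^2 + 5·7 + 5 = 4215755  −1 ⇒ G_5=4215754
G_5=4215754  [base 7] 5·7^7 + 5·7^5 + 5·7^4 + 5·7^3 + 5·7^2 + 5·7 + 4  →[7↦8]→  5·8^8 + 5·8^5 + 5·8^4 + 5·8^3 + 5·8^2 + 5·8 + 4 = 84073324  −1 ⇒ G_6=84073323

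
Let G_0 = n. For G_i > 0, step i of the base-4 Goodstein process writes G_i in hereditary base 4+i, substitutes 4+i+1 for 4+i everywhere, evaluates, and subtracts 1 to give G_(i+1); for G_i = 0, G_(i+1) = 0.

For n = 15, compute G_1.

17

15 —HB4→ 3·4 + 3 —bump→ 3·5 + 3 = 18 —(−1)→ 17
17 —HB5→ 3·5 + 2 —bump→ 3·6 + 2 = 20 —(−1)→ 19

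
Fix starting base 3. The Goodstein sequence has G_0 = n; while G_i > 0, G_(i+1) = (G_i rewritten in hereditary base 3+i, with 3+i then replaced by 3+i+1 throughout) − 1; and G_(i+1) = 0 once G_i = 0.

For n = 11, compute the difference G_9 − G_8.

(0) 11|_3 = 3^2 + 2 ↦ 4^2 + 2|_4 = 18 ⇒ 17
(1) 17|_4 = 4^2 + 1 ↦ 5^2 + 1|_5 = 26 ⇒ 25
(2) 25|_5 = 5^2 ↦ 6^2|_6 = 36 ⇒ 35
(3) 35|_6 = 5·6 + 5 ↦ 5·7 + 5|_7 = 40 ⇒ 39
(4) 39|_7 = 5·7 + 4 ↦ 5·8 + 4|_8 = 44 ⇒ 43
(5) 43|_8 = 5·8 + 3 ↦ 5·9 + 3|_9 = 48 ⇒ 47
(6) 47|_9 = 5·9 + 2 ↦ 5·10 + 2|_10 = 52 ⇒ 51
(7) 51|_10 = 5·10 + 1 ↦ 5·11 + 1|_11 = 56 ⇒ 55
(8) 55|_11 = 5·11 ↦ 5·12|_12 = 60 ⇒ 59

4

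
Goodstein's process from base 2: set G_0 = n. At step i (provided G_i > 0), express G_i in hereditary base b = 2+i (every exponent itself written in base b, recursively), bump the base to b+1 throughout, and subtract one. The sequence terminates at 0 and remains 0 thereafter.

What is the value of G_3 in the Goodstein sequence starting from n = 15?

15 —HB2→ 2^(2 + 1) + 2^2 + 2 + 1 —bump→ 3^(3 + 1) + 3^3 + 3 + 1 = 112 —(−1)→ 111
111 —HB3→ 3^(3 + 1) + 3^3 + 3 —bump→ 4^(4 + 1) + 4^4 + 4 = 1284 —(−1)→ 1283
1283 —HB4→ 4^(4 + 1) + 4^4 + 3 —bump→ 5^(5 + 1) + 5^5 + 3 = 18753 —(−1)→ 18752
18752 —HB5→ 5^(5 + 1) + 5^5 + 2 —bump→ 6^(6 + 1) + 6^6 + 2 = 326594 —(−1)→ 326593

18752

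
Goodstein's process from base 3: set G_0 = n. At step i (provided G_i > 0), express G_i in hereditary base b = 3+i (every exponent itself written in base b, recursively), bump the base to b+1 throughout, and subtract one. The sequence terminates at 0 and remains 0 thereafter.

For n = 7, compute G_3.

9

(0) 7|_3 = 2·3 + 1 ↦ 2·4 + 1|_4 = 9 ⇒ 8
(1) 8|_4 = 2·4 ↦ 2·5|_5 = 10 ⇒ 9
(2) 9|_5 = 5 + 4 ↦ 6 + 4|_6 = 10 ⇒ 9
(3) 9|_6 = 6 + 3 ↦ 7 + 3|_7 = 10 ⇒ 9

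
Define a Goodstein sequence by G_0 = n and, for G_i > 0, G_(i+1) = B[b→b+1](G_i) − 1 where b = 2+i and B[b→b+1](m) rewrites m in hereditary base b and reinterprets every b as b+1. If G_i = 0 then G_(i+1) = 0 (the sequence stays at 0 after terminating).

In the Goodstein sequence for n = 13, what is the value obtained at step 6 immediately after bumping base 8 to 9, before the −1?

3486786856

[0] 13 ≡ 2^(2 + 1) + 2^2 + 1 (base 2). Lift 3: 109. −1: 108.
[1] 108 ≡ 3^(3 + 1) + 3^3 (base 3). Lift 4: 1280. −1: 1279.
[2] 1279 ≡ 4^(4 + 1) + 3·4^3 + 3·4^2 + 3·4 + 3 (base 4). Lift 5: 16093. −1: 16092.
[3] 16092 ≡ 5^(5 + 1) + 3·5^3 + 3·5^2 + 3·5 + 2 (base 5). Lift 6: 280712. −1: 280711.
[4] 280711 ≡ 6^(6 + 1) + 3·6^3 + 3·6^2 + 3·6 + 1 (base 6). Lift 7: 5765999. −1: 5765998.
[5] 5765998 ≡ 7^(7 + 1) + 3·7^3 + 3·7^2 + 3·7 (base 7). Lift 8: 134219480. −1: 134219479.
[6] 134219479 ≡ 8^(8 + 1) + 3·8^3 + 3·8^2 + 2·8 + 7 (base 8). Lift 9: 3486786856. −1: 3486786855.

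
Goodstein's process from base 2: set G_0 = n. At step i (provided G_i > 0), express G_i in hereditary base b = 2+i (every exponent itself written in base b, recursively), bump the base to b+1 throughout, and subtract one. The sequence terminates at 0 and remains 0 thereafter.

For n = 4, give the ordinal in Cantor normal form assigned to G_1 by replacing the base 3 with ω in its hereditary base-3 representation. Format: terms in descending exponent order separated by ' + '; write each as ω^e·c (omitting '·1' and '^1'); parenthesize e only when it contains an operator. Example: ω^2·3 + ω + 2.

base 2: 4 = 2^2; at 3: 3^3 = 27; next = 26
base 3: 26 = 2·3^2 + 2·3 + 2; at 4: 2·4^2 + 2·4 + 2 = 42; next = 41

ω^2·2 + ω·2 + 2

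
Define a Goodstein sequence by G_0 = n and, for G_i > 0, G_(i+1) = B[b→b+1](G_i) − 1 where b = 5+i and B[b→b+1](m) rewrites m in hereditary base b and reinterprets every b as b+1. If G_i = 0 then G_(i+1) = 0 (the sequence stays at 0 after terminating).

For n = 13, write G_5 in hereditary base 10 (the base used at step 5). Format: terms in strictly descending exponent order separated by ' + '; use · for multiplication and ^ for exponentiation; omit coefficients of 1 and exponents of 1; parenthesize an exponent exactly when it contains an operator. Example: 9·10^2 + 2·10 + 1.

10 + 7

G_0 = 13. HB_5(13) = 2·5 + 3. Bump = 15. G_1 = 14.
G_1 = 14. HB_6(14) = 2·6 + 2. Bump = 16. G_2 = 15.
G_2 = 15. HB_7(15) = 2·7 + 1. Bump = 17. G_3 = 16.
G_3 = 16. HB_8(16) = 2·8. Bump = 18. G_4 = 17.
G_4 = 17. HB_9(17) = 9 + 8. Bump = 18. G_5 = 17.
G_5 = 17. HB_10(17) = 10 + 7. Bump = 18. G_6 = 17.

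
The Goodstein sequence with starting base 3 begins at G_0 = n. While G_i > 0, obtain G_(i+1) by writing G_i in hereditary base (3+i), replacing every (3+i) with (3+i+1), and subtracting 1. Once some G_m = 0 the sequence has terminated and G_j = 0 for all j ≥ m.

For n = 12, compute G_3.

G_0=12  [base 3] 3^2 + 3  →[3↦4]→  4^2 + 4 = 20  −1 ⇒ G_1=19
G_1=19  [base 4] 4^2 + 3  →[4↦5]→  5^2 + 3 = 28  −1 ⇒ G_2=27
G_2=27  [base 5] 5^2 + 2  →[5↦6]→  6^2 + 2 = 38  −1 ⇒ G_3=37

37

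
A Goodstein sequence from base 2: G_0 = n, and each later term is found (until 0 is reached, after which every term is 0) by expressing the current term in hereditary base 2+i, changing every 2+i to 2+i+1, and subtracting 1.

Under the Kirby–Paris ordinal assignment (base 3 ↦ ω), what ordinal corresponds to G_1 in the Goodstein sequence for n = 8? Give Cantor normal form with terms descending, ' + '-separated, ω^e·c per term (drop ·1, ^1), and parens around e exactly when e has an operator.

[0] 8 ≡ 2^(2 + 1) (base 2). Lift 3: 81. −1: 80.
[1] 80 ≡ 2·3^3 + 2·3^2 + 2·3 + 2 (base 3). Lift 4: 554. −1: 553.

ω^ω·2 + ω^2·2 + ω·2 + 2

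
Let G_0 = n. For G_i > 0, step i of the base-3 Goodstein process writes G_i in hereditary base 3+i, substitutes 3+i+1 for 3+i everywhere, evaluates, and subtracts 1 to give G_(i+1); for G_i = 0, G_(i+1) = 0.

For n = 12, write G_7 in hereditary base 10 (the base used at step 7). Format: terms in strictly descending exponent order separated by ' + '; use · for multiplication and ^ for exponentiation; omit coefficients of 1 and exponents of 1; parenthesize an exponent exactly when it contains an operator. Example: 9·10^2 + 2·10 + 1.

G_0=12  [base 3] 3^2 + 3  →[3↦4]→  4^2 + 4 = 20  −1 ⇒ G_1=19
G_1=19  [base 4] 4^2 + 3  →[4↦5]→  5^2 + 3 = 28  −1 ⇒ G_2=27
G_2=27  [base 5] 5^2 + 2  →[5↦6]→  6^2 + 2 = 38  −1 ⇒ G_3=37
G_3=37  [base 6] 6^2 + 1  →[6↦7]→  7^2 + 1 = 50  −1 ⇒ G_4=49
G_4=49  [base 7] 7^2  →[7↦8]→  8^2 = 64  −1 ⇒ G_5=63
G_5=63  [base 8] 7·8 + 7  →[8↦9]→  7·9 + 7 = 70  −1 ⇒ G_6=69
G_6=69  [base 9] 7·9 + 6  →[9↦10]→  7·10 + 6 = 76  −1 ⇒ G_7=75
G_7=75  [base 10] 7·10 + 5  →[10↦11]→  7·11 + 5 = 82  −1 ⇒ G_8=81

7·10 + 5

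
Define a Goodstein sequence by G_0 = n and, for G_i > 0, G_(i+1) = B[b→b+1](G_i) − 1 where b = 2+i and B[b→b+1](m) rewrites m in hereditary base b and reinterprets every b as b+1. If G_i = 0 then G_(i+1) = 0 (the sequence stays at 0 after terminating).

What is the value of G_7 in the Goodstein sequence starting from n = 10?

1937434592

G_0=10  [base 2] 2^(2 + 1) + 2  →[2↦3]→  3^(3 + 1) + 3 = 84  −1 ⇒ G_1=83
G_1=83  [base 3] 3^(3 + 1) + 2  →[3↦4]→  4^(4 + 1) + 2 = 1026  −1 ⇒ G_2=1025
G_2=1025  [base 4] 4^(4 + 1) + 1  →[4↦5]→  5^(5 + 1) + 1 = 15626  −1 ⇒ G_3=15625
G_3=15625  [base 5] 5^(5 + 1)  →[5↦6]→  6^(6 + 1) = 279936  −1 ⇒ G_4=279935
G_4=279935  [base 6] 5·6^6 + 5·6^5 + 5·6^4 + 5·6^3 + 5·6^2 + 5·6 + 5  →[6↦7]→  5·7^7 + 5·7^5 + 5·7^4 + 5·7^3 + 5·7^2 + 5·7 + 5 = 4215755  −1 ⇒ G_5=4215754
G_5=4215754  [base 7] 5·7^7 + 5·7^5 + 5·7^4 + 5·7^3 + 5·7^2 + 5·7 + 4  →[7↦8]→  5·8^8 + 5·8^5 + 5·8^4 + 5·8^3 + 5·8^2 + 5·8 + 4 = 84073324  −1 ⇒ G_6=84073323
G_6=84073323  [base 8] 5·8^8 + 5·8^5 + 5·8^4 + 5·8^3 + 5·8^2 + 5·8 + 3  →[8↦9]→  5·9^9 + 5·9^5 + 5·9^4 + 5·9^3 + 5·9^2 + 5·9 + 3 = 1937434593  −1 ⇒ G_7=1937434592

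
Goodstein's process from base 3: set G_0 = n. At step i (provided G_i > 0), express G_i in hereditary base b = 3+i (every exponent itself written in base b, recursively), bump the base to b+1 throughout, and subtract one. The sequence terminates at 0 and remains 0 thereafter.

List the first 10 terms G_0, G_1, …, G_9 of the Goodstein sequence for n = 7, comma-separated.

7 —HB3→ 2·3 + 1 —bump→ 2·4 + 1 = 9 —(−1)→ 8
8 —HB4→ 2·4 —bump→ 2·5 = 10 —(−1)→ 9
9 —HB5→ 5 + 4 —bump→ 6 + 4 = 10 —(−1)→ 9
9 —HB6→ 6 + 3 —bump→ 7 + 3 = 10 —(−1)→ 9
9 —HB7→ 7 + 2 —bump→ 8 + 2 = 10 —(−1)→ 9
9 —HB8→ 8 + 1 —bump→ 9 + 1 = 10 —(−1)→ 9
9 —HB9→ 9 —bump→ 10 = 10 —(−1)→ 9
9 —HB10→ 9 —bump→ 9 = 9 —(−1)→ 8
8 —HB11→ 8 —bump→ 8 = 8 —(−1)→ 7

7, 8, 9, 9, 9, 9, 9, 9, 8, 7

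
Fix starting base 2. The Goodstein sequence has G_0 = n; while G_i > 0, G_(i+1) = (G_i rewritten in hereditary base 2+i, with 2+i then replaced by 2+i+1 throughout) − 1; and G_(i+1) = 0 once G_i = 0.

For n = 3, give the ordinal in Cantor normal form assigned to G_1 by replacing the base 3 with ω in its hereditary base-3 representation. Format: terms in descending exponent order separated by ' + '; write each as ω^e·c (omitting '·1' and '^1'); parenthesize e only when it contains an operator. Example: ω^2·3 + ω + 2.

i=0: 3 = 2 + 1 (b=2); 2→3: 3 + 1 = 4; 4−1 = 3
i=1: 3 = 3 (b=3); 3→4: 4 = 4; 4−1 = 3

ω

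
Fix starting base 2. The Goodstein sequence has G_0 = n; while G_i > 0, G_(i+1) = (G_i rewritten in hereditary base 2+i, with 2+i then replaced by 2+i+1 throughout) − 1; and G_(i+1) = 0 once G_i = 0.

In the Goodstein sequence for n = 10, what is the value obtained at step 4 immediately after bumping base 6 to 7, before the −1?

4215755

10 —HB2→ 2^(2 + 1) + 2 —bump→ 3^(3 + 1) + 3 = 84 —(−1)→ 83
83 —HB3→ 3^(3 + 1) + 2 —bump→ 4^(4 + 1) + 2 = 1026 —(−1)→ 1025
1025 —HB4→ 4^(4 + 1) + 1 —bump→ 5^(5 + 1) + 1 = 15626 —(−1)→ 15625
15625 —HB5→ 5^(5 + 1) —bump→ 6^(6 + 1) = 279936 —(−1)→ 279935
279935 —HB6→ 5·6^6 + 5·6^5 + 5·6^4 + 5·6^3 + 5·6^2 + 5·6 + 5 —bump→ 5·7^7 + 5·7^5 + 5·7^4 + 5·7^3 + 5·7^2 + 5·7 + 5 = 4215755 —(−1)→ 4215754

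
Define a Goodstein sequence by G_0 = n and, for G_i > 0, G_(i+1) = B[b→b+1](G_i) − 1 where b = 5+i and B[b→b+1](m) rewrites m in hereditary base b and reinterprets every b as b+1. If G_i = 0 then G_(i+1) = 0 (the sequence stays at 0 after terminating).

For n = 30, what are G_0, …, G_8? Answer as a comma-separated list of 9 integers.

step 0: 30 = 5^2 + 5; sub 6 for 5: 6^2 + 6; = 42; G_1 = 42−1 = 41
step 1: 41 = 6^2 + 5; sub 7 for 6: 7^2 + 5; = 54; G_2 = 54−1 = 53
step 2: 53 = 7^2 + 4; sub 8 for 7: 8^2 + 4; = 68; G_3 = 68−1 = 67
step 3: 67 = 8^2 + 3; sub 9 for 8: 9^2 + 3; = 84; G_4 = 84−1 = 83
step 4: 83 = 9^2 + 2; sub 10 for 9: 10^2 + 2; = 102; G_5 = 102−1 = 101
step 5: 101 = 10^2 + 1; sub 11 for 10: 11^2 + 1; = 122; G_6 = 122−1 = 121
step 6: 121 = 11^2; sub 12 for 11: 12^2; = 144; G_7 = 144−1 = 143
step 7: 143 = 11·12 + 11; sub 13 for 12: 11·13 + 11; = 154; G_8 = 154−1 = 153

30, 41, 53, 67, 83, 101, 121, 143, 153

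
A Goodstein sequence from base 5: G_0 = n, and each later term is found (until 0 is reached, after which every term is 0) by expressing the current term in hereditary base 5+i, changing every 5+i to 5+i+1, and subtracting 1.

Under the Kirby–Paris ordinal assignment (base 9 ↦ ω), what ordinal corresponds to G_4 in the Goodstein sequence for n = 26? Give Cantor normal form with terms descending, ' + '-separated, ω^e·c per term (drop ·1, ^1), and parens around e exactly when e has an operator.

ω·6 + 4

base 5: 26 = 5^2 + 1; at 6: 6^2 + 1 = 37; next = 36
base 6: 36 = 6^2; at 7: 7^2 = 49; next = 48
base 7: 48 = 6·7 + 6; at 8: 6·8 + 6 = 54; next = 53
base 8: 53 = 6·8 + 5; at 9: 6·9 + 5 = 59; next = 58
base 9: 58 = 6·9 + 4; at 10: 6·10 + 4 = 64; next = 63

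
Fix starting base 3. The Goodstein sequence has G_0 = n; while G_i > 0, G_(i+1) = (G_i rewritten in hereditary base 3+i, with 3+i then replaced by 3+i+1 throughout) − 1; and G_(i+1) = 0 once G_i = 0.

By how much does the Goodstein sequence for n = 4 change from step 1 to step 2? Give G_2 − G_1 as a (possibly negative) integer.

G_0 = 4. HB_3(4) = 3 + 1. Bump = 5. G_1 = 4.
G_1 = 4. HB_4(4) = 4. Bump = 5. G_2 = 4.

0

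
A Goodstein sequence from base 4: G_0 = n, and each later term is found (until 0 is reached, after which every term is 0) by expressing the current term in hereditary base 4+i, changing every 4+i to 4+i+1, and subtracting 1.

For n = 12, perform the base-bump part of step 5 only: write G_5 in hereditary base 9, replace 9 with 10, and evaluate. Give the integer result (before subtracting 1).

20

i=0: 12 = 3·4 (b=4); 4→5: 3·5 = 15; 15−1 = 14
i=1: 14 = 2·5 + 4 (b=5); 5→6: 2·6 + 4 = 16; 16−1 = 15
i=2: 15 = 2·6 + 3 (b=6); 6→7: 2·7 + 3 = 17; 17−1 = 16
i=3: 16 = 2·7 + 2 (b=7); 7→8: 2·8 + 2 = 18; 18−1 = 17
i=4: 17 = 2·8 + 1 (b=8); 8→9: 2·9 + 1 = 19; 19−1 = 18
i=5: 18 = 2·9 (b=9); 9→10: 2·10 = 20; 20−1 = 19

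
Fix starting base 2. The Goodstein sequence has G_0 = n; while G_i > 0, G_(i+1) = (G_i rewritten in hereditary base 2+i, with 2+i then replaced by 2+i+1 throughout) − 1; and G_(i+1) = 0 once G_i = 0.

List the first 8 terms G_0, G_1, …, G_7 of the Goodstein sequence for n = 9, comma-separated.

i=0: 9 = 2^(2 + 1) + 1 (b=2); 2→3: 3^(3 + 1) + 1 = 82; 82−1 = 81
i=1: 81 = 3^(3 + 1) (b=3); 3→4: 4^(4 + 1) = 1024; 1024−1 = 1023
i=2: 1023 = 3·4^4 + 3·4^3 + 3·4^2 + 3·4 + 3 (b=4); 4→5: 3·5^5 + 3·5^3 + 3·5^2 + 3·5 + 3 = 9843; 9843−1 = 9842
i=3: 9842 = 3·5^5 + 3·5^3 + 3·5^2 + 3·5 + 2 (b=5); 5→6: 3·6^6 + 3·6^3 + 3·6^2 + 3·6 + 2 = 140744; 140744−1 = 140743
i=4: 140743 = 3·6^6 + 3·6^3 + 3·6^2 + 3·6 + 1 (b=6); 6→7: 3·7^7 + 3·7^3 + 3·7^2 + 3·7 + 1 = 2471827; 2471827−1 = 2471826
i=5: 2471826 = 3·7^7 + 3·7^3 + 3·7^2 + 3·7 (b=7); 7→8: 3·8^8 + 3·8^3 + 3·8^2 + 3·8 = 50333400; 50333400−1 = 50333399
i=6: 50333399 = 3·8^8 + 3·8^3 + 3·8^2 + 2·8 + 7 (b=8); 8→9: 3·9^9 + 3·9^3 + 3·9^2 + 2·9 + 7 = 1162263922; 1162263922−1 = 1162263921

9, 81, 1023, 9842, 140743, 2471826, 50333399, 1162263921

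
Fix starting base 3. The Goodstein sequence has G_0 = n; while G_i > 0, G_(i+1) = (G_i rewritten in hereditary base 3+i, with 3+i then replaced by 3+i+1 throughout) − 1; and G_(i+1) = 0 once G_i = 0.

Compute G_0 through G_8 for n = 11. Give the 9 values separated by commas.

[0] 11 ≡ 3^2 + 2 (base 3). Lift 4: 18. −1: 17.
[1] 17 ≡ 4^2 + 1 (base 4). Lift 5: 26. −1: 25.
[2] 25 ≡ 5^2 (base 5). Lift 6: 36. −1: 35.
[3] 35 ≡ 5·6 + 5 (base 6). Lift 7: 40. −1: 39.
[4] 39 ≡ 5·7 + 4 (base 7). Lift 8: 44. −1: 43.
[5] 43 ≡ 5·8 + 3 (base 8). Lift 9: 48. −1: 47.
[6] 47 ≡ 5·9 + 2 (base 9). Lift 10: 52. −1: 51.
[7] 51 ≡ 5·10 + 1 (base 10). Lift 11: 56. −1: 55.

11, 17, 25, 35, 39, 43, 47, 51, 55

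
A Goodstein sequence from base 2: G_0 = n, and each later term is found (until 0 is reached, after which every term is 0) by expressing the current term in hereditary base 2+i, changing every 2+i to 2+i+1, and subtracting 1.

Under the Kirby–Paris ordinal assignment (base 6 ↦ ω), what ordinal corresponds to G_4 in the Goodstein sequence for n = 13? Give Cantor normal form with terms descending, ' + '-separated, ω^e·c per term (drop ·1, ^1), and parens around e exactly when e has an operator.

13 —HB2→ 2^(2 + 1) + 2^2 + 1 —bump→ 3^(3 + 1) + 3^3 + 1 = 109 —(−1)→ 108
108 —HB3→ 3^(3 + 1) + 3^3 —bump→ 4^(4 + 1) + 4^4 = 1280 —(−1)→ 1279
1279 —HB4→ 4^(4 + 1) + 3·4^3 + 3·4^2 + 3·4 + 3 —bump→ 5^(5 + 1) + 3·5^3 + 3·5^2 + 3·5 + 3 = 16093 —(−1)→ 16092
16092 —HB5→ 5^(5 + 1) + 3·5^3 + 3·5^2 + 3·5 + 2 —bump→ 6^(6 + 1) + 3·6^3 + 3·6^2 + 3·6 + 2 = 280712 —(−1)→ 280711
280711 —HB6→ 6^(6 + 1) + 3·6^3 + 3·6^2 + 3·6 + 1 —bump→ 7^(7 + 1) + 3·7^3 + 3·7^2 + 3·7 + 1 = 5765999 —(−1)→ 5765998

ω^(ω + 1) + ω^3·3 + ω^2·3 + ω·3 + 1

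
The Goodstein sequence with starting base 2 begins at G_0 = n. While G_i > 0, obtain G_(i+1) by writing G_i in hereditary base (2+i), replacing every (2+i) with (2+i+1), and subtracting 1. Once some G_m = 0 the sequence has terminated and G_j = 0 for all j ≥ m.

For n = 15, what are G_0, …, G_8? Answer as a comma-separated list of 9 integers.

(0) 15|_2 = 2^(2 + 1) + 2^2 + 2 + 1 ↦ 3^(3 + 1) + 3^3 + 3 + 1|_3 = 112 ⇒ 111
(1) 111|_3 = 3^(3 + 1) + 3^3 + 3 ↦ 4^(4 + 1) + 4^4 + 4|_4 = 1284 ⇒ 1283
(2) 1283|_4 = 4^(4 + 1) + 4^4 + 3 ↦ 5^(5 + 1) + 5^5 + 3|_5 = 18753 ⇒ 18752
(3) 18752|_5 = 5^(5 + 1) + 5^5 + 2 ↦ 6^(6 + 1) + 6^6 + 2|_6 = 326594 ⇒ 326593
(4) 326593|_6 = 6^(6 + 1) + 6^6 + 1 ↦ 7^(7 + 1) + 7^7 + 1|_7 = 6588345 ⇒ 6588344
(5) 6588344|_7 = 7^(7 + 1) + 7^7 ↦ 8^(8 + 1) + 8^8|_8 = 150994944 ⇒ 150994943
(6) 150994943|_8 = 8^(8 + 1) + 7·8^7 + 7·8^6 + 7·8^5 + 7·8^4 + 7·8^3 + 7·8^2 + 7·8 + 7 ↦ 9^(9 + 1) + 7·9^7 + 7·9^6 + 7·9^5 + 7·9^4 + 7·9^3 + 7·9^2 + 7·9 + 7|_9 = 3524450281 ⇒ 3524450280
(7) 3524450280|_9 = 9^(9 + 1) + 7·9^7 + 7·9^6 + 7·9^5 + 7·9^4 + 7·9^3 + 7·9^2 + 7·9 + 6 ↦ 10^(10 + 1) + 7·10^7 + 7·10^6 + 7·10^5 + 7·10^4 + 7·10^3 + 7·10^2 + 7·10 + 6|_10 = 100077777776 ⇒ 100077777775

15, 111, 1283, 18752, 326593, 6588344, 150994943, 3524450280, 100077777775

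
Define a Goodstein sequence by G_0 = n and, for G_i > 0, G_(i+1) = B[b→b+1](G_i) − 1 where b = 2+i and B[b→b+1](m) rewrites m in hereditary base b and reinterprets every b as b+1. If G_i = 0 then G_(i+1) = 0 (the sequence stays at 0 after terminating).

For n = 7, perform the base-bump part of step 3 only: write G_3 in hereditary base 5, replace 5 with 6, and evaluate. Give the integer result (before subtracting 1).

46658

base 2: 7 = 2^2 + 2 + 1; at 3: 3^3 + 3 + 1 = 31; next = 30
base 3: 30 = 3^3 + 3; at 4: 4^4 + 4 = 260; next = 259
base 4: 259 = 4^4 + 3; at 5: 5^5 + 3 = 3128; next = 3127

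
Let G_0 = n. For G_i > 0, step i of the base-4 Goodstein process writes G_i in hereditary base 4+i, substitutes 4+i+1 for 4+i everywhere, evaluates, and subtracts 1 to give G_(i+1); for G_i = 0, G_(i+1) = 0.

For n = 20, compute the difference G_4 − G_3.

step 0: 20 = 4^2 + 4; sub 5 for 4: 5^2 + 5; = 30; G_1 = 30−1 = 29
step 1: 29 = 5^2 + 4; sub 6 for 5: 6^2 + 4; = 40; G_2 = 40−1 = 39
step 2: 39 = 6^2 + 3; sub 7 for 6: 7^2 + 3; = 52; G_3 = 52−1 = 51
step 3: 51 = 7^2 + 2; sub 8 for 7: 8^2 + 2; = 66; G_4 = 66−1 = 65

14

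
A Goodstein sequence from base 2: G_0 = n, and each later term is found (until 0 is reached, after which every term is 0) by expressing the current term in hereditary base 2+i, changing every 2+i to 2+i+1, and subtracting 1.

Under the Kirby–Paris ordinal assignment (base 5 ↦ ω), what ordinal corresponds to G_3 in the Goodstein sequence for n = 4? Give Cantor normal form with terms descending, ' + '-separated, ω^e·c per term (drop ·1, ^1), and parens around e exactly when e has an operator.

ω^2·2 + ω·2

base 2: 4 = 2^2; at 3: 3^3 = 27; next = 26
base 3: 26 = 2·3^2 + 2·3 + 2; at 4: 2·4^2 + 2·4 + 2 = 42; next = 41
base 4: 41 = 2·4^2 + 2·4 + 1; at 5: 2·5^2 + 2·5 + 1 = 61; next = 60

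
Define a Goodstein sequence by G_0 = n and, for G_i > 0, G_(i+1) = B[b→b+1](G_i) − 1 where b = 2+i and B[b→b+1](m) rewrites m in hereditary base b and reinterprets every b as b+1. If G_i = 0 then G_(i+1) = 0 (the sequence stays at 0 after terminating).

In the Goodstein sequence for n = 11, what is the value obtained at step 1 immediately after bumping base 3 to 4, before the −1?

11 —HB2→ 2^(2 + 1) + 2 + 1 —bump→ 3^(3 + 1) + 3 + 1 = 85 —(−1)→ 84
84 —HB3→ 3^(3 + 1) + 3 —bump→ 4^(4 + 1) + 4 = 1028 —(−1)→ 1027

1028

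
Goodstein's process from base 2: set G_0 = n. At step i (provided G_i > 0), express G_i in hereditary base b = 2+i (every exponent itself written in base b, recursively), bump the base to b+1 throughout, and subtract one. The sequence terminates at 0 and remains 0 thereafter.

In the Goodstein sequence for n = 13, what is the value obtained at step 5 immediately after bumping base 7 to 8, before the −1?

134219480

13 —HB2→ 2^(2 + 1) + 2^2 + 1 —bump→ 3^(3 + 1) + 3^3 + 1 = 109 —(−1)→ 108
108 —HB3→ 3^(3 + 1) + 3^3 —bump→ 4^(4 + 1) + 4^4 = 1280 —(−1)→ 1279
1279 —HB4→ 4^(4 + 1) + 3·4^3 + 3·4^2 + 3·4 + 3 —bump→ 5^(5 + 1) + 3·5^3 + 3·5^2 + 3·5 + 3 = 16093 —(−1)→ 16092
16092 —HB5→ 5^(5 + 1) + 3·5^3 + 3·5^2 + 3·5 + 2 —bump→ 6^(6 + 1) + 3·6^3 + 3·6^2 + 3·6 + 2 = 280712 —(−1)→ 280711
280711 —HB6→ 6^(6 + 1) + 3·6^3 + 3·6^2 + 3·6 + 1 —bump→ 7^(7 + 1) + 3·7^3 + 3·7^2 + 3·7 + 1 = 5765999 —(−1)→ 5765998
5765998 —HB7→ 7^(7 + 1) + 3·7^3 + 3·7^2 + 3·7 —bump→ 8^(8 + 1) + 3·8^3 + 3·8^2 + 3·8 = 134219480 —(−1)→ 134219479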